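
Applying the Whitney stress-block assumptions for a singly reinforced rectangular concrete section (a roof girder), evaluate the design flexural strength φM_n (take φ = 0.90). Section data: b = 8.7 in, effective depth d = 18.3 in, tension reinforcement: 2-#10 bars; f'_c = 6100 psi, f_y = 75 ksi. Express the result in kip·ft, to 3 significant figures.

φM_n ≈ 231 kip·ft

A_s = 2 × 1.27 = 2.54 in².
T = A_s f_y = 2.54 × 75 = 190.5 kips.
a = T/(0.85 f'_c b) = 190.5/(0.85 × 6.1 × 8.7) = 4.223 in.
M_n = T(d − a/2) = 190.5 × (18.3 − 2.1115) = 3083.9 kip·in = 3083.9/12 = 256.99 kip·ft.
φM_n = 0.90 × 256.99 = 231.29 kip·ft.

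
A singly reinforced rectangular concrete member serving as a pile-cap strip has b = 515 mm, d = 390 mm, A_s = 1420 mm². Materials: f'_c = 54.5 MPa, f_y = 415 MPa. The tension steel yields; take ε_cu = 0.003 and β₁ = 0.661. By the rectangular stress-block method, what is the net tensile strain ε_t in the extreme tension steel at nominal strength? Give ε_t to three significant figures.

ε_t ≈ 0.0283

a = A_s f_y/(0.85 f'_c b) = 24.70 mm.
β₁ = 0.661, so c = a/β₁ = 24.70/0.661 = 37.37 mm.
From the linear strain diagram with ε_cu = 0.003: ε_t = 0.003 (d − c)/c = 0.003 × (390 − 37.37)/37.37 = 0.0283.
Since ε_t ≥ 0.005, the section is tension-controlled.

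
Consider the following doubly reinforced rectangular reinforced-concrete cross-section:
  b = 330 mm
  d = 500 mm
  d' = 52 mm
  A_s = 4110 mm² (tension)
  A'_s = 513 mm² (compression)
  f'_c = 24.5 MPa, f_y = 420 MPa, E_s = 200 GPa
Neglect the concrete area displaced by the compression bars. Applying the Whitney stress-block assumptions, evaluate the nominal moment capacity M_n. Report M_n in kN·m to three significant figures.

Assume both tension and compression steel yield.
Net tension couple steel: A_s − A'_s = 3597 mm².
a = (A_s − A'_s) f_y / (0.85 f'_c b) = 1510740/(0.85 × 24.5 × 330) = 219.83 mm.
c = a/β₁ = 219.83/0.85 = 258.62 mm; ε'_s = 0.003(c − d')/c = 0.0024 ≥ f_y/E_s = 0.0021, so compression steel does yield.
M_n = (A_s − A'_s) f_y (d − a/2) + A'_s f_y (d − d') = [1510740 × (500 − 109.915) + 215460 × (500 − 52)] × 10⁻⁶ = 589.32 + 96.53 = 685.85 kN·m.

M_n ≈ 686 kN·m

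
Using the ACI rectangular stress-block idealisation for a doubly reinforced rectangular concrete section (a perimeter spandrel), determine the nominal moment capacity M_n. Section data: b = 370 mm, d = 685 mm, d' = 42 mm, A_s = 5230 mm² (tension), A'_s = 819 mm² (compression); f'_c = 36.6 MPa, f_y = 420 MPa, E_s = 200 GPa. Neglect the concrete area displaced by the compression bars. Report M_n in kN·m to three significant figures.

M_n ≈ 1340 kN·m

Assume both tension and compression steel yield.
Net tension couple steel: A_s − A'_s = 4411 mm².
a = (A_s − A'_s) f_y / (0.85 f'_c b) = 1852620/(0.85 × 36.6 × 370) = 160.95 mm.
c = a/β₁ = 160.95/0.789 = 203.99 mm; ε'_s = 0.003(c − d')/c = 0.0024 ≥ f_y/E_s = 0.0021, so compression steel does yield.
M_n = (A_s − A'_s) f_y (d − a/2) + A'_s f_y (d − d') = [1852620 × (685 − 80.475) + 343980 × (685 − 42)] × 10⁻⁶ = 1119.96 + 221.18 = 1341.14 kN·m.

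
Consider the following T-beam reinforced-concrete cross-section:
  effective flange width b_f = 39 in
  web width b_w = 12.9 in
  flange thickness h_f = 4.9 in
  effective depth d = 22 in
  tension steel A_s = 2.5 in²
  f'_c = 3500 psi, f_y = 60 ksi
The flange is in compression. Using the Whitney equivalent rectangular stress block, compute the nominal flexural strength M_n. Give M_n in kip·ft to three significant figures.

Tension: T = A_s f_y = 2.5 × 60 = 150 kips.
Try a within the flange: a = T/(0.85 f'_c b_f) = 150/(0.85 × 3.5 × 39) = 1.293 in.
Since a = 1.293 ≤ h_f = 4.9 in, the stress block lies entirely in the flange; analyse as a rectangular beam of width b_f.
M_n = T(d − a/2) = 150 × (22 − 0.6465) = 3203.0 kip·in.
M_n = 3203.0/12 = 266.92 kip·ft.

M_n ≈ 267 kip·ft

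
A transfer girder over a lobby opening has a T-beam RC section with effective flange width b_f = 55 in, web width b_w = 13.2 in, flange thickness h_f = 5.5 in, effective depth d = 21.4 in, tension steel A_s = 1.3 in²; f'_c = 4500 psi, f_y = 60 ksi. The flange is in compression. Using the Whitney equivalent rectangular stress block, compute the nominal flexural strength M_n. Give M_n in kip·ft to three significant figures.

M_n ≈ 138 kip·ft

Tension: T = A_s f_y = 1.3 × 60 = 78 kips.
Try a within the flange: a = T/(0.85 f'_c b_f) = 78/(0.85 × 4.5 × 55) = 0.371 in.
Since a = 0.371 ≤ h_f = 5.5 in, the stress block lies entirely in the flange; analyse as a rectangular beam of width b_f.
M_n = T(d − a/2) = 78 × (21.4 − 0.1855) = 1654.7 kip·in.
M_n = 1654.7/12 = 137.89 kip·ft.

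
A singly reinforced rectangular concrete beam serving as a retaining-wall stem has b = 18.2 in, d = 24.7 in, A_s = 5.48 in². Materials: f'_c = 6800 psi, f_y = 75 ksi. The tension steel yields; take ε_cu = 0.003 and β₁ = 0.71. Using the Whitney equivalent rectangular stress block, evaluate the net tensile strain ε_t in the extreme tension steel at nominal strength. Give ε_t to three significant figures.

a = A_s f_y/(0.85 f'_c b) = 3.907 in.
β₁ = 0.71, so c = a/β₁ = 3.907/0.71 = 5.503 in.
From the linear strain diagram with ε_cu = 0.003: ε_t = 0.003 (d − c)/c = 0.003 × (24.7 − 5.503)/5.503 = 0.0105.
Since ε_t ≥ 0.005, the section is tension-controlled.

ε_t ≈ 0.0105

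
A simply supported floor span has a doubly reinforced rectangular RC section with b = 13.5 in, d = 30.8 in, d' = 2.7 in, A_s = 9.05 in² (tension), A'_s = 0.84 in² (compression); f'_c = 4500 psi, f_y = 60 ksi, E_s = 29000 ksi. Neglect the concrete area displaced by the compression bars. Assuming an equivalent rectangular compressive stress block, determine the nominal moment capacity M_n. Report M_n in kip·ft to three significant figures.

M_n ≈ 1190 kip·ft

Assume both steels yield.
a = (A_s − A'_s) f_y/(0.85 f'_c b) = (9.05 − 0.84) × 60/(0.85 × 4.5 × 13.5) = 9.540 in.
c = a/β₁ = 9.540/0.825 = 11.564 in; ε'_s = 0.003(c − d')/c = 0.0023 ≥ ε_y = 0.0021, so the compression steel yields.
M_n = (A_s − A'_s) f_y (d − a/2) + A'_s f_y (d − d') = 492.6 × (30.8 − 4.77) + 50.4 × (30.8 − 2.7) = 12822.4 + 1416.2 = 14238.6 kip·in = 14238.6/12 = 1186.55 kip·ft.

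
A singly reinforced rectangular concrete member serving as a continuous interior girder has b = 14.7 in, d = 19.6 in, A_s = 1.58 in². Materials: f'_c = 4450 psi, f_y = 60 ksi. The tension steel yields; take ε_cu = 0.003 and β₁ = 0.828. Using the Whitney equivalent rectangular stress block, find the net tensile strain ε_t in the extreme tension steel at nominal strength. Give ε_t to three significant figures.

ε_t ≈ 0.0256

a = A_s f_y/(0.85 f'_c b) = 1.705 in.
β₁ = 0.828, so c = a/β₁ = 1.705/0.828 = 2.059 in.
From the linear strain diagram with ε_cu = 0.003: ε_t = 0.003 (d − c)/c = 0.003 × (19.6 − 2.059)/2.059 = 0.0256.
Since ε_t ≥ 0.005, the section is tension-controlled.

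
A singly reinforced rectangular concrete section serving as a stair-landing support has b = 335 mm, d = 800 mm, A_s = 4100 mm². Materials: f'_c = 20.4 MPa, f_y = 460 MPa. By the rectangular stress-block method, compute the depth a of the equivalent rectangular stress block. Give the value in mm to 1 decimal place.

T = A_s f_y = 4100 × 460 = 1886000 N = 1886 kN.
Setting C = 0.85 f'_c a b equal to T: a = 1886000/(0.85 × 20.4 × 335) = 324.7 mm.

a ≈ 324.7 mm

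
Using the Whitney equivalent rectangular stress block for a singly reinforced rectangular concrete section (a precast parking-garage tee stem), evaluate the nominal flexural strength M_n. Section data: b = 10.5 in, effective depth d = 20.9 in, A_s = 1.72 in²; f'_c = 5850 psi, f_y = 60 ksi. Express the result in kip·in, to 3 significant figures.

M_n ≈ 2050 kip·in

T = A_s f_y = 1.72 × 60 = 103.2 kips.
a = T/(0.85 f'_c b) = 103.2/(0.85 × 5.85 × 10.5) = 1.977 in.
M_n = T(d − a/2) = 103.2 × (20.9 − 0.9885) = 2054.9 kip·in.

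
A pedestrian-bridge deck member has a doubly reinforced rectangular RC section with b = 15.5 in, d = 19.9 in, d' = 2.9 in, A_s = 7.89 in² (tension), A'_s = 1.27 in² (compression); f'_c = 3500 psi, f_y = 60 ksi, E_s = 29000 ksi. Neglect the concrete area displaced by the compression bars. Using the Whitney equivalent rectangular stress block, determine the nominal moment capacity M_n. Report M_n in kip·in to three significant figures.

M_n ≈ 7490 kip·in

Assume both steels yield.
a = (A_s − A'_s) f_y/(0.85 f'_c b) = (7.89 − 1.27) × 60/(0.85 × 3.5 × 15.5) = 8.614 in.
c = a/β₁ = 8.614/0.85 = 10.134 in; ε'_s = 0.003(c − d')/c = 0.0021 ≥ ε_y = 0.0021, so the compression steel yields.
M_n = (A_s − A'_s) f_y (d − a/2) + A'_s f_y (d − d') = 397.2 × (19.9 − 4.307) + 76.2 × (19.9 − 2.9) = 6193.5 + 1295.4 = 7488.9 kip·in.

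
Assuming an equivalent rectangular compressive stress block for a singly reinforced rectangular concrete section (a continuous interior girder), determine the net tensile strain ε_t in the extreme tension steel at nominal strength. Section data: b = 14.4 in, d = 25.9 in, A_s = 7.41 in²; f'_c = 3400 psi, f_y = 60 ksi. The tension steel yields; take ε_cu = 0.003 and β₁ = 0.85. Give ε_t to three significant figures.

ε_t ≈ 0.00318

a = A_s f_y/(0.85 f'_c b) = 10.683 in.
β₁ = 0.85, so c = a/β₁ = 10.683/0.85 = 12.568 in.
From the linear strain diagram with ε_cu = 0.003: ε_t = 0.003 (d − c)/c = 0.003 × (25.9 − 12.568)/12.568 = 0.00318.
ε_t < 0.004 — the section is over-reinforced for flexure under ACI limits.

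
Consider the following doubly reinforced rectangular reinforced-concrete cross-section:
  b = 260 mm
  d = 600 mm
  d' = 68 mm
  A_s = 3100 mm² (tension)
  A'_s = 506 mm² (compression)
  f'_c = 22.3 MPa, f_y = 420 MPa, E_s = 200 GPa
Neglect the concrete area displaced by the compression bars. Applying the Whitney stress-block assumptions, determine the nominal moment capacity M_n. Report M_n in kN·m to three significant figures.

M_n ≈ 646 kN·m

Assume both tension and compression steel yield.
Net tension couple steel: A_s − A'_s = 2594 mm².
a = (A_s − A'_s) f_y / (0.85 f'_c b) = 1089480/(0.85 × 22.3 × 260) = 221.07 mm.
c = a/β₁ = 221.07/0.85 = 260.08 mm; ε'_s = 0.003(c − d')/c = 0.0022 ≥ f_y/E_s = 0.0021, so compression steel does yield.
M_n = (A_s − A'_s) f_y (d − a/2) + A'_s f_y (d − d') = [1089480 × (600 − 110.535) + 212520 × (600 − 68)] × 10⁻⁶ = 533.26 + 113.06 = 646.32 kN·m.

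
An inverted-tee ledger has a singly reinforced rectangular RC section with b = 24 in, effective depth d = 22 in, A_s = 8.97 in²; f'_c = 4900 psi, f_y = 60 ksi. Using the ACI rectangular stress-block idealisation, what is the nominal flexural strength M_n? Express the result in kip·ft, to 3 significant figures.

T = A_s f_y = 8.97 × 60 = 538.2 kips.
a = T/(0.85 f'_c b) = 538.2/(0.85 × 4.9 × 24) = 5.384 in.
M_n = T(d − a/2) = 538.2 × (22 − 2.692) = 10391.6 kip·in = 10391.6/12 = 865.97 kip·ft.

M_n ≈ 866 kip·ft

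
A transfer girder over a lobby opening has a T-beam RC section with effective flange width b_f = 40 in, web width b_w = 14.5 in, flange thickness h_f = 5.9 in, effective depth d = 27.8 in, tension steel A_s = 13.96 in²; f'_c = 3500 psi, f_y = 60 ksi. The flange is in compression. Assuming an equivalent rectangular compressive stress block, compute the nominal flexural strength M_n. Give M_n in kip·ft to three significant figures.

Tension: T = A_s f_y = 13.96 × 60 = 837.6 kips.
Try a within the flange: a = T/(0.85 f'_c b_f) = 837.6/(0.85 × 3.5 × 40) = 7.039 in.
a = 7.039 > h_f = 5.9 in: the block extends into the web. Split into flange-overhang and web parts.
C_f = 0.85 f'_c (b_f − b_w) h_f = 0.85 × 3.5 × (40 − 14.5) × 5.9 = 447.6 kips.
Remaining web compression depth: a_w = (T − C_f)/(0.85 f'_c b_w) = (837.6 − 447.6)/(0.85 × 3.5 × 14.5) = 9.041 in.
M_n = C_f(d − h_f/2) + (T − C_f)(d − a_w/2) = 447.6 × (27.8 − 2.95) + 390 × (27.8 − 4.5205) = 11122.9 + 9079.0 = 20201.9 kip·in.
M_n = 20201.9/12 = 1683.49 kip·ft.

M_n ≈ 1680 kip·ft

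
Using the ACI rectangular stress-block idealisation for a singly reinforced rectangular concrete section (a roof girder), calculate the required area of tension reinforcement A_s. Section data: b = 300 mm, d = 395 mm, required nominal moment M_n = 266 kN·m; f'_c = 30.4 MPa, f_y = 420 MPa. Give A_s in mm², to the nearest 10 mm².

A_s ≈ 1830 mm²

With M_n = 0.85 f'_c a b (d − a/2), solve the quadratic for a:
a = d − √(d² − 2M_n/(0.85 f'_c b)) = 395 − √(395² − 2 × 266×10⁶/(0.85 × 30.4 × 300)) = 99.37 mm.
A_s = 0.85 f'_c a b / f_y = 0.85 × 30.4 × 99.37 × 300 / 420 = 1834.1 mm².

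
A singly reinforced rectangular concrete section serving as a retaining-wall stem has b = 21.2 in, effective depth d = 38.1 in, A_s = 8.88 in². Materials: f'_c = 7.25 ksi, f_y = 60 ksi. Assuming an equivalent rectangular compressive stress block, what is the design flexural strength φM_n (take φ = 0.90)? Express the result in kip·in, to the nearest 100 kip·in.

T = A_s f_y = 8.88 × 60 = 532.8 kips.
a = T/(0.85 f'_c b) = 532.8/(0.85 × 7.25 × 21.2) = 4.078 in.
M_n = T(d − a/2) = 532.8 × (38.1 − 2.039) = 19213.3 kip·in.
φM_n = 0.90 × 19213.3 = 17292.0 kip·in.

φM_n ≈ 17300 kip·in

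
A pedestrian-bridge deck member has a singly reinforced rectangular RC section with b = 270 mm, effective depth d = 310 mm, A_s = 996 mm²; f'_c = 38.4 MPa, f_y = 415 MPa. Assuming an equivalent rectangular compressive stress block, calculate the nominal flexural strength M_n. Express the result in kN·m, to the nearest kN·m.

T = A_s f_y = 996 × 415 = 413340 N = 413.34 kN.
From C = T: a = T/(0.85 f'_c b) = 413340/(0.85 × 38.4 × 270) = 46.90 mm.
M_n = T(d − a/2) = 413.34 kN × (310 − 23.45) mm = 118.44 kN·m.

M_n ≈ 118 kN·m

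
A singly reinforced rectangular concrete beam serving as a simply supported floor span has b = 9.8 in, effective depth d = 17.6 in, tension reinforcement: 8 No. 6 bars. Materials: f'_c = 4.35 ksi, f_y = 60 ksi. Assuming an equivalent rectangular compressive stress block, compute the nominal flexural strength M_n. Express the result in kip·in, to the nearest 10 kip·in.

M_n ≈ 3100 kip·in

A_s = 8 × 0.44 = 3.52 in².
T = A_s f_y = 3.52 × 60 = 211.2 kips.
a = T/(0.85 f'_c b) = 211.2/(0.85 × 4.35 × 9.8) = 5.829 in.
M_n = T(d − a/2) = 211.2 × (17.6 − 2.9145) = 3101.6 kip·in.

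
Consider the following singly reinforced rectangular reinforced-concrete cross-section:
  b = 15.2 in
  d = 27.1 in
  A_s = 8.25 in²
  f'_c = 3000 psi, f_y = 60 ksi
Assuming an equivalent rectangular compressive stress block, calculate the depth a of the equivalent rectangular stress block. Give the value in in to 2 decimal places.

T = A_s f_y = 8.25 × 60 = 495 kips.
a = T/(0.85 f'_c b) = 495/(0.85 × 3 × 15.2) = 12.77 in.

a ≈ 12.77 in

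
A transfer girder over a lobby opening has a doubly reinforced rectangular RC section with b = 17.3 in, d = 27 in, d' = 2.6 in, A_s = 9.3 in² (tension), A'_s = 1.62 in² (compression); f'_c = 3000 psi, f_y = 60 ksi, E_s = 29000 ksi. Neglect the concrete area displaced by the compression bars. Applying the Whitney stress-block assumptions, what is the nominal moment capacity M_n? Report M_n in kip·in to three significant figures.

Assume both steels yield.
a = (A_s − A'_s) f_y/(0.85 f'_c b) = (9.3 − 1.62) × 60/(0.85 × 3 × 17.3) = 10.445 in.
c = a/β₁ = 10.445/0.85 = 12.288 in; ε'_s = 0.003(c − d')/c = 0.0024 ≥ ε_y = 0.0021, so the compression steel yields.
M_n = (A_s − A'_s) f_y (d − a/2) + A'_s f_y (d − d') = 460.8 × (27 − 5.2225) + 97.2 × (27 − 2.6) = 10035.1 + 2371.7 = 12406.8 kip·in.

M_n ≈ 12400 kip·in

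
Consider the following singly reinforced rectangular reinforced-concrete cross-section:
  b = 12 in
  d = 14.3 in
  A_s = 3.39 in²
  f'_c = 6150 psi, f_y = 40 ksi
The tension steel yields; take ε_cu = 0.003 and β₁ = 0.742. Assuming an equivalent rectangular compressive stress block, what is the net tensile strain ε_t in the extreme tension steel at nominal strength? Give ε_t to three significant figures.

ε_t ≈ 0.0117

a = A_s f_y/(0.85 f'_c b) = 2.162 in.
β₁ = 0.742, so c = a/β₁ = 2.162/0.742 = 2.914 in.
From the linear strain diagram with ε_cu = 0.003: ε_t = 0.003 (d − c)/c = 0.003 × (14.3 − 2.914)/2.914 = 0.0117.
Since ε_t ≥ 0.005, the section is tension-controlled.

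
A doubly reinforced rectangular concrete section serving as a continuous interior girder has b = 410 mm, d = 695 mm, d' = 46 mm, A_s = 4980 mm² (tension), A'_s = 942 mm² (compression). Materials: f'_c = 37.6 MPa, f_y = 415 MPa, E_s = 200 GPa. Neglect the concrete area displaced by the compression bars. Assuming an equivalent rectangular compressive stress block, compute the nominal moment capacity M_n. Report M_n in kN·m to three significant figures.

M_n ≈ 1310 kN·m

Assume both tension and compression steel yield.
Net tension couple steel: A_s − A'_s = 4038 mm².
a = (A_s − A'_s) f_y / (0.85 f'_c b) = 1675770/(0.85 × 37.6 × 410) = 127.89 mm.
c = a/β₁ = 127.89/0.781 = 163.75 mm; ε'_s = 0.003(c − d')/c = 0.0022 ≥ f_y/E_s = 0.0021, so compression steel does yield.
M_n = (A_s − A'_s) f_y (d − a/2) + A'_s f_y (d − d') = [1675770 × (695 − 63.945) + 390930 × (695 − 46)] × 10⁻⁶ = 1057.50 + 253.71 = 1311.21 kN·m.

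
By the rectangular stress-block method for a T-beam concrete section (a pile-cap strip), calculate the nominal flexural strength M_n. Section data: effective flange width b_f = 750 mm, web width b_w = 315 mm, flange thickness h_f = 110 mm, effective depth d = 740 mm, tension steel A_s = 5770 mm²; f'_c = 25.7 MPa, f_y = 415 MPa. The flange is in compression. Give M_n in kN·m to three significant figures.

M_n ≈ 1580 kN·m

Tension: T = A_s f_y = 5770 × 415 = 2394550 N.
Try a within the flange: a = T/(0.85 f'_c b_f) = 2394550/(0.85 × 25.7 × 750) = 146.15 mm.
a = 146.15 > h_f = 110 mm: the block extends into the web. Split into flange-overhang and web parts.
C_f = 0.85 f'_c (b_f − b_w) h_f = 0.85 × 25.7 × (750 − 315) × 110 = 1045283 N.
Remaining web compression depth: a_w = (T − C_f)/(0.85 f'_c b_w) = (2394550 − 1045283)/(0.85 × 25.7 × 315) = 196.08 mm.
M_n = C_f(d − h_f/2) + (T − C_f)(d − a_w/2) = 1045283 × (740 − 55) + 1349267 × (740 − 98.04) = 716.02 + 866.18 = 1582.20 × 10⁶ N·mm.
M_n = 1582.20 kN·m.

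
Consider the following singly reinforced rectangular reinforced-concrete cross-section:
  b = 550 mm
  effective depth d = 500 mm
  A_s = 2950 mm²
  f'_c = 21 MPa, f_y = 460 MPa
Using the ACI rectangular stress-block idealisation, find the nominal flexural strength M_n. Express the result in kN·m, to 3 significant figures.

T = A_s f_y = 2950 × 460 = 1357000 N = 1357 kN.
From C = T: a = T/(0.85 f'_c b) = 1357000/(0.85 × 21 × 550) = 138.22 mm.
M_n = T(d − a/2) = 1357 kN × (500 − 69.11) mm = 584.72 kN·m.

M_n ≈ 585 kN·m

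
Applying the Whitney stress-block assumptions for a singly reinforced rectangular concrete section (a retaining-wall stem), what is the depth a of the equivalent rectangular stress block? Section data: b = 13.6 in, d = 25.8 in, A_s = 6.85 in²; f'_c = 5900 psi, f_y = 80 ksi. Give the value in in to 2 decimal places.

a ≈ 8.03 in

T = A_s f_y = 6.85 × 80 = 548 kips.
a = T/(0.85 f'_c b) = 548/(0.85 × 5.9 × 13.6) = 8.03 in.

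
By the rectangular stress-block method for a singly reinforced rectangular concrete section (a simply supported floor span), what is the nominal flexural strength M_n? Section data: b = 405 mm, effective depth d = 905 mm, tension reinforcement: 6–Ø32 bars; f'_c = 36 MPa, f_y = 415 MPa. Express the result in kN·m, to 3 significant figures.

M_n ≈ 1650 kN·m

A_s = 6 × 804 = 4824 mm².
T = A_s f_y = 4824 × 415 = 2001960 N = 2001.96 kN.
From C = T: a = T/(0.85 f'_c b) = 2001960/(0.85 × 36 × 405) = 161.54 mm.
M_n = T(d − a/2) = 2001.96 kN × (905 − 80.77) mm = 1650.08 kN·m.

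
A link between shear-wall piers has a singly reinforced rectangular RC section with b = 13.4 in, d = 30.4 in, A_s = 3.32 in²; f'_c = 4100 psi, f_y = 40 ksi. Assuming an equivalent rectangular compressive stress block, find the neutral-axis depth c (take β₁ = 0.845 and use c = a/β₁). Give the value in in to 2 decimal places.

T = A_s f_y = 3.32 × 40 = 132.8 kips.
a = T/(0.85 f'_c b) = 132.8/(0.85 × 4.1 × 13.4) = 2.8437 in.
With β₁ = 0.845, c = a/β₁ = 2.8437/0.845 = 3.37 in.

c ≈ 3.37 in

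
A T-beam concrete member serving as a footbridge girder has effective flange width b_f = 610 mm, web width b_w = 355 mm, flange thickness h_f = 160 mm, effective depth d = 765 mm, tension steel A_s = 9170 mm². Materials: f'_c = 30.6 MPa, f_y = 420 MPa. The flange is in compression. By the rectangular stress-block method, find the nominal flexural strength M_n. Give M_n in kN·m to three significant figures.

M_n ≈ 2440 kN·m

Tension: T = A_s f_y = 9170 × 420 = 3851400 N.
Try a within the flange: a = T/(0.85 f'_c b_f) = 3851400/(0.85 × 30.6 × 610) = 242.74 mm.
a = 242.74 > h_f = 160 mm: the block extends into the web. Split into flange-overhang and web parts.
C_f = 0.85 f'_c (b_f − b_w) h_f = 0.85 × 30.6 × (610 − 355) × 160 = 1061208 N.
Remaining web compression depth: a_w = (T − C_f)/(0.85 f'_c b_w) = (3851400 − 1061208)/(0.85 × 30.6 × 355) = 302.18 mm.
M_n = C_f(d − h_f/2) + (T − C_f)(d − a_w/2) = 1061208 × (765 − 80) + 2790192 × (765 − 151.09) = 726.93 + 1712.93 = 2439.86 × 10⁶ N·mm.
M_n = 2439.86 kN·m.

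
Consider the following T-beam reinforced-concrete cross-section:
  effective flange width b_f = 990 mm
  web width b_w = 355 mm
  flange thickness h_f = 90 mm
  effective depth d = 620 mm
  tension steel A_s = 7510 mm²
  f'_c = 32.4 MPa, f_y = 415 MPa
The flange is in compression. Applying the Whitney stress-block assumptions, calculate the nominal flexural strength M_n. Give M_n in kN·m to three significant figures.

Tension: T = A_s f_y = 7510 × 415 = 3116650 N.
Try a within the flange: a = T/(0.85 f'_c b_f) = 3116650/(0.85 × 32.4 × 990) = 114.31 mm.
a = 114.31 > h_f = 90 mm: the block extends into the web. Split into flange-overhang and web parts.
C_f = 0.85 f'_c (b_f − b_w) h_f = 0.85 × 32.4 × (990 − 355) × 90 = 1573911 N.
Remaining web compression depth: a_w = (T − C_f)/(0.85 f'_c b_w) = (3116650 − 1573911)/(0.85 × 32.4 × 355) = 157.80 mm.
M_n = C_f(d − h_f/2) + (T − C_f)(d − a_w/2) = 1573911 × (620 − 45) + 1542739 × (620 − 78.9) = 905.00 + 834.78 = 1739.78 × 10⁶ N·mm.
M_n = 1739.78 kN·m.

M_n ≈ 1740 kN·m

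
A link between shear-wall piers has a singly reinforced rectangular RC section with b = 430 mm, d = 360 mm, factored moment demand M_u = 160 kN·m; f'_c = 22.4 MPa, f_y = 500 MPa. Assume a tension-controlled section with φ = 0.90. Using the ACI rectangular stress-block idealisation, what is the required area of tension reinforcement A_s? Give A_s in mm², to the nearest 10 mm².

M_n = M_u/φ = 160/0.90 = 177.778 kN·m.
With M_n = 0.85 f'_c a b (d − a/2), solve the quadratic for a:
a = d − √(d² − 2M_n/(0.85 f'_c b)) = 360 − √(360² − 2 × 177.778×10⁶/(0.85 × 22.4 × 430)) = 66.45 mm.
A_s = 0.85 f'_c a b / f_y = 0.85 × 22.4 × 66.45 × 430 / 500 = 1088.1 mm².

A_s ≈ 1090 mm²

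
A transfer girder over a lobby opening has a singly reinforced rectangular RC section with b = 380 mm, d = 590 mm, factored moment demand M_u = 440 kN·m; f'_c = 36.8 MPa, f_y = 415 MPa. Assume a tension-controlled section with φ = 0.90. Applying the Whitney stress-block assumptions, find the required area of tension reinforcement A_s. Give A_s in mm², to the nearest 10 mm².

A_s ≈ 2130 mm²

M_n = M_u/φ = 440/0.90 = 488.889 kN·m.
With M_n = 0.85 f'_c a b (d − a/2), solve the quadratic for a:
a = d − √(d² − 2M_n/(0.85 f'_c b)) = 590 − √(590² − 2 × 488.889×10⁶/(0.85 × 36.8 × 380)) = 74.40 mm.
A_s = 0.85 f'_c a b / f_y = 0.85 × 36.8 × 74.40 × 380 / 415 = 2131.0 mm².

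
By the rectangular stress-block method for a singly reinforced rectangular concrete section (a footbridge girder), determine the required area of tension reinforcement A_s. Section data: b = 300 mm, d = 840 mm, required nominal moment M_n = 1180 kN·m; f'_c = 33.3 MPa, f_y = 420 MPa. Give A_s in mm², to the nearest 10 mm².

A_s ≈ 3760 mm²

With M_n = 0.85 f'_c a b (d − a/2), solve the quadratic for a:
a = d − √(d² − 2M_n/(0.85 f'_c b)) = 840 − √(840² − 2 × 1180×10⁶/(0.85 × 33.3 × 300)) = 186.03 mm.
A_s = 0.85 f'_c a b / f_y = 0.85 × 33.3 × 186.03 × 300 / 420 = 3761.1 mm².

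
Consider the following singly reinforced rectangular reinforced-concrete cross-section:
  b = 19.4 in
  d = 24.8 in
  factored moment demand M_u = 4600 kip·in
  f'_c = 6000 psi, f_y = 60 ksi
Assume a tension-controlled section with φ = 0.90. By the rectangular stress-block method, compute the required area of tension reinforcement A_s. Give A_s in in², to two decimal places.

M_n = M_u/φ = 4600/0.90 = 5111.11 kip·in.
From M_n = 0.85 f'_c a b (d − a/2):
a = d − √(d² − 2M_n/(0.85 f'_c b)) = 24.8 − √(24.8² − 2 × 5111.11/(0.85 × 6 × 19.4)) = 2.179 in.
A_s = 0.85 f'_c a b / f_y = 0.85 × 6 × 2.179 × 19.4 / 60 = 3.593 in².

A_s ≈ 3.59 in²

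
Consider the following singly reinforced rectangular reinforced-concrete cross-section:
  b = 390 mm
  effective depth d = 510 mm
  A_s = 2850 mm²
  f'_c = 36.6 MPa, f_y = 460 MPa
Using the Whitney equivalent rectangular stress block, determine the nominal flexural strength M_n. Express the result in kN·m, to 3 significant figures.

M_n ≈ 598 kN·m

T = A_s f_y = 2850 × 460 = 1311000 N = 1311 kN.
From C = T: a = T/(0.85 f'_c b) = 1311000/(0.85 × 36.6 × 390) = 108.05 mm.
M_n = T(d − a/2) = 1311 kN × (510 − 54.025) mm = 597.78 kN·m.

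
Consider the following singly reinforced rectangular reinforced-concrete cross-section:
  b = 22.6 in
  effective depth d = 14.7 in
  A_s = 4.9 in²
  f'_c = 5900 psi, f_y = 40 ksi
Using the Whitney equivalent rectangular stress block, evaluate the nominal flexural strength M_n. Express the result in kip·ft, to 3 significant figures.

T = A_s f_y = 4.9 × 40 = 196 kips.
a = T/(0.85 f'_c b) = 196/(0.85 × 5.9 × 22.6) = 1.729 in.
M_n = T(d − a/2) = 196 × (14.7 − 0.8645) = 2711.8 kip·in = 2711.8/12 = 225.98 kip·ft.

M_n ≈ 226 kip·ft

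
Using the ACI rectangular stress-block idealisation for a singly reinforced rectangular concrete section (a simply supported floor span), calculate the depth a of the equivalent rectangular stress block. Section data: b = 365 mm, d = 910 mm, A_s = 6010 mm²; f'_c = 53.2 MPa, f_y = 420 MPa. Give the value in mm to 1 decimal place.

a ≈ 152.9 mm

T = A_s f_y = 6010 × 420 = 2524200 N = 2524.2 kN.
Setting C = 0.85 f'_c a b equal to T: a = 2524200/(0.85 × 53.2 × 365) = 152.9 mm.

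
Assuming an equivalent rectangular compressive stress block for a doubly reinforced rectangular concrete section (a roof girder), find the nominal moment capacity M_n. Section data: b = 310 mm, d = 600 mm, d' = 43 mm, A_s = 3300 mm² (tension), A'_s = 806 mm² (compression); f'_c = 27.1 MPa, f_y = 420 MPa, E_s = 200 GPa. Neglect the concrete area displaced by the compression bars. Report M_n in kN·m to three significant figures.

Assume both tension and compression steel yield.
Net tension couple steel: A_s − A'_s = 2494 mm².
a = (A_s − A'_s) f_y / (0.85 f'_c b) = 1047480/(0.85 × 27.1 × 310) = 146.69 mm.
c = a/β₁ = 146.69/0.85 = 172.58 mm; ε'_s = 0.003(c − d')/c = 0.0023 ≥ f_y/E_s = 0.0021, so compression steel does yield.
M_n = (A_s − A'_s) f_y (d − a/2) + A'_s f_y (d − d') = [1047480 × (600 − 73.345) + 338520 × (600 − 43)] × 10⁻⁶ = 551.66 + 188.56 = 740.22 kN·m.

M_n ≈ 740 kN·m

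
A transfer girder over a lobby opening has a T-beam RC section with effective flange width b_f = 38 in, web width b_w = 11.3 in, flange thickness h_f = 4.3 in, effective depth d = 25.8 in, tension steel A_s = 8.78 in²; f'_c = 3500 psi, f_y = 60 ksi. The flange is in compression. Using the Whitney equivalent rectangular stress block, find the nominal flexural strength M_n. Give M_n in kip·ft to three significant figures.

M_n ≈ 1030 kip·ft

Tension: T = A_s f_y = 8.78 × 60 = 526.8 kips.
Try a within the flange: a = T/(0.85 f'_c b_f) = 526.8/(0.85 × 3.5 × 38) = 4.660 in.
a = 4.660 > h_f = 4.3 in: the block extends into the web. Split into flange-overhang and web parts.
C_f = 0.85 f'_c (b_f − b_w) h_f = 0.85 × 3.5 × (38 − 11.3) × 4.3 = 341.6 kips.
Remaining web compression depth: a_w = (T − C_f)/(0.85 f'_c b_w) = (526.8 − 341.6)/(0.85 × 3.5 × 11.3) = 5.509 in.
M_n = C_f(d − h_f/2) + (T − C_f)(d − a_w/2) = 341.6 × (25.8 − 2.15) + 185.2 × (25.8 − 2.7545) = 8078.8 + 4268.0 = 12346.8 kip·in.
M_n = 12346.8/12 = 1028.90 kip·ft.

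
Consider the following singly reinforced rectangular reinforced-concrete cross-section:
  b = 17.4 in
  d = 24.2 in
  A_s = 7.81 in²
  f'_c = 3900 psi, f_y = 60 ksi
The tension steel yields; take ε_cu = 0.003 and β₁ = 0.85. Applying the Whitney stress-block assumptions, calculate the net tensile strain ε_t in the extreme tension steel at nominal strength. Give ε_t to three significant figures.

a = A_s f_y/(0.85 f'_c b) = 8.124 in.
β₁ = 0.85, so c = a/β₁ = 8.124/0.85 = 9.558 in.
From the linear strain diagram with ε_cu = 0.003: ε_t = 0.003 (d − c)/c = 0.003 × (24.2 − 9.558)/9.558 = 0.00460.
ε_t is between 0.004 and 0.005 — transition zone.

ε_t ≈ 0.00460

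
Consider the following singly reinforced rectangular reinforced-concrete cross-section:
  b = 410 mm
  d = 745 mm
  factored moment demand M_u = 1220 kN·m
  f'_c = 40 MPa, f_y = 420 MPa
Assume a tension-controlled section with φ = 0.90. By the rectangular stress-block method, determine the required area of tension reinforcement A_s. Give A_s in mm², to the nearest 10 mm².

M_n = M_u/φ = 1220/0.90 = 1355.56 kN·m.
With M_n = 0.85 f'_c a b (d − a/2), solve the quadratic for a:
a = d − √(d² − 2M_n/(0.85 f'_c b)) = 745 − √(745² − 2 × 1355.56×10⁶/(0.85 × 40 × 410)) = 144.55 mm.
A_s = 0.85 f'_c a b / f_y = 0.85 × 40 × 144.55 × 410 / 420 = 4797.7 mm².

A_s ≈ 4800 mm²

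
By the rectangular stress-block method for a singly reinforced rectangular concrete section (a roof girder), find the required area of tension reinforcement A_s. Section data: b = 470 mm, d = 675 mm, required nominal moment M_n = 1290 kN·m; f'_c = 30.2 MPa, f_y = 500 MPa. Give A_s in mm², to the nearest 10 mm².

A_s ≈ 4420 mm²

With M_n = 0.85 f'_c a b (d − a/2), solve the quadratic for a:
a = d − √(d² − 2M_n/(0.85 f'_c b)) = 675 − √(675² − 2 × 1290×10⁶/(0.85 × 30.2 × 470)) = 183.29 mm.
A_s = 0.85 f'_c a b / f_y = 0.85 × 30.2 × 183.29 × 470 / 500 = 4422.8 mm².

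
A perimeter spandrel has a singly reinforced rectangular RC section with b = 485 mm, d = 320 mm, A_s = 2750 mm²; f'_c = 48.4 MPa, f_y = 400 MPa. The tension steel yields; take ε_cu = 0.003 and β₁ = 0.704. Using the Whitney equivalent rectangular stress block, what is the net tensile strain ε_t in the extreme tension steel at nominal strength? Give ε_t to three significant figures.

a = A_s f_y/(0.85 f'_c b) = 55.13 mm.
β₁ = 0.704, so c = a/β₁ = 55.13/0.704 = 78.31 mm.
From the linear strain diagram with ε_cu = 0.003: ε_t = 0.003 (d − c)/c = 0.003 × (320 − 78.31)/78.31 = 0.00926.
Since ε_t ≥ 0.005, the section is tension-controlled.

ε_t ≈ 0.00926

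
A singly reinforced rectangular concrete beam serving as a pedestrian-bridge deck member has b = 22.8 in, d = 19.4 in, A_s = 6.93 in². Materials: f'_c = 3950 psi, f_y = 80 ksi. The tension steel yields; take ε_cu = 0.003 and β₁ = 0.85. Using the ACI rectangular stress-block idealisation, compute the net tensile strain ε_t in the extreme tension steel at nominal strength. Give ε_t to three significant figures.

a = A_s f_y/(0.85 f'_c b) = 7.242 in.
β₁ = 0.85, so c = a/β₁ = 7.242/0.85 = 8.520 in.
From the linear strain diagram with ε_cu = 0.003: ε_t = 0.003 (d − c)/c = 0.003 × (19.4 − 8.520)/8.520 = 0.00383.
ε_t < 0.004 — the section is over-reinforced for flexure under ACI limits.

ε_t ≈ 0.00383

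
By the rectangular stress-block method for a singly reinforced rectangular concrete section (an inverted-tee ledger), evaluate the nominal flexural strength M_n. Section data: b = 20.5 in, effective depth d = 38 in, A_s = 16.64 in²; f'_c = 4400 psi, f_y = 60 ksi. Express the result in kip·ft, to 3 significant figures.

T = A_s f_y = 16.64 × 60 = 998.4 kips.
a = T/(0.85 f'_c b) = 998.4/(0.85 × 4.4 × 20.5) = 13.022 in.
M_n = T(d − a/2) = 998.4 × (38 − 6.511) = 31438.6 kip·in = 31438.6/12 = 2619.88 kip·ft.

M_n ≈ 2620 kip·ft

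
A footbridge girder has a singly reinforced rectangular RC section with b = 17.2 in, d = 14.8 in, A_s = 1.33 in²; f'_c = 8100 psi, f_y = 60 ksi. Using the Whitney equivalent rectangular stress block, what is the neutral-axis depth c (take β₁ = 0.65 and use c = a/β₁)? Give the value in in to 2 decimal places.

T = A_s f_y = 1.33 × 60 = 79.8 kips.
a = T/(0.85 f'_c b) = 79.8/(0.85 × 8.1 × 17.2) = 0.6739 in.
With β₁ = 0.65, c = a/β₁ = 0.6739/0.65 = 1.04 in.

c ≈ 1.04 in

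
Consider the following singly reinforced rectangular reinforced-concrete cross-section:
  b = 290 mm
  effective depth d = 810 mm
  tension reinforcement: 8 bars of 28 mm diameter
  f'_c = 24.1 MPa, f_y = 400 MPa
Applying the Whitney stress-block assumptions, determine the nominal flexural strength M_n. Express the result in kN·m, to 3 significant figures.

M_n ≈ 1270 kN·m

A_s = 8 × 616 = 4928 mm².
T = A_s f_y = 4928 × 400 = 1971200 N = 1971.2 kN.
From C = T: a = T/(0.85 f'_c b) = 1971200/(0.85 × 24.1 × 290) = 331.82 mm.
M_n = T(d − a/2) = 1971.2 kN × (810 − 165.91) mm = 1269.63 kN·m.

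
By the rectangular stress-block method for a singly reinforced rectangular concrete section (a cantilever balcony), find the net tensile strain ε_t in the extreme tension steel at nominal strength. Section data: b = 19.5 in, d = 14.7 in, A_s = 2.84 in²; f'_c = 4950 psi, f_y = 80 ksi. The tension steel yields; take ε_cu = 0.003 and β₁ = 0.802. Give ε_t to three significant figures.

ε_t ≈ 0.00977

a = A_s f_y/(0.85 f'_c b) = 2.769 in.
β₁ = 0.802, so c = a/β₁ = 2.769/0.802 = 3.453 in.
From the linear strain diagram with ε_cu = 0.003: ε_t = 0.003 (d − c)/c = 0.003 × (14.7 − 3.453)/3.453 = 0.00977.
Since ε_t ≥ 0.005, the section is tension-controlled.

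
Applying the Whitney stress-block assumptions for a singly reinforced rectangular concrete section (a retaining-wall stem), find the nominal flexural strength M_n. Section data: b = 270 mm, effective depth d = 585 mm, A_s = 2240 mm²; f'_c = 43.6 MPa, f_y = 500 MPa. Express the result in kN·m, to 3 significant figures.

T = A_s f_y = 2240 × 500 = 1120000 N = 1120 kN.
From C = T: a = T/(0.85 f'_c b) = 1120000/(0.85 × 43.6 × 270) = 111.93 mm.
M_n = T(d − a/2) = 1120 kN × (585 − 55.965) mm = 592.52 kN·m.

M_n ≈ 593 kN·m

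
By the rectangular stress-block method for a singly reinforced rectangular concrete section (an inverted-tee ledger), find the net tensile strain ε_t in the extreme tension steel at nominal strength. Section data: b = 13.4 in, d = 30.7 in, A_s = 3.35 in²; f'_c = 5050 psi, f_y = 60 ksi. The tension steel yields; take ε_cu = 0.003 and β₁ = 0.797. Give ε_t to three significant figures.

a = A_s f_y/(0.85 f'_c b) = 3.494 in.
β₁ = 0.797, so c = a/β₁ = 3.494/0.797 = 4.384 in.
From the linear strain diagram with ε_cu = 0.003: ε_t = 0.003 (d − c)/c = 0.003 × (30.7 − 4.384)/4.384 = 0.0180.
Since ε_t ≥ 0.005, the section is tension-controlled.

ε_t ≈ 0.0180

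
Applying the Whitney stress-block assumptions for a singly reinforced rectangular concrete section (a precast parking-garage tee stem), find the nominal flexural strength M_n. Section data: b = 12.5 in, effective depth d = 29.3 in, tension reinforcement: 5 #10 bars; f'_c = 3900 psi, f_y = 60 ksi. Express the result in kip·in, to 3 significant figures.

M_n ≈ 9410 kip·in

A_s = 5 × 1.27 = 6.35 in².
T = A_s f_y = 6.35 × 60 = 381 kips.
a = T/(0.85 f'_c b) = 381/(0.85 × 3.9 × 12.5) = 9.195 in.
M_n = T(d − a/2) = 381 × (29.3 − 4.5975) = 9411.7 kip·in.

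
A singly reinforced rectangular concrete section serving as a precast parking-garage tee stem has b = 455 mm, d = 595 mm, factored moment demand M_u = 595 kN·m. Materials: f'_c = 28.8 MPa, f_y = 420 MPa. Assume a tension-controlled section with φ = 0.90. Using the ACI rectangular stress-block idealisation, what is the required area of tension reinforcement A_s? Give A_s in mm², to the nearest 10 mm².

M_n = M_u/φ = 595/0.90 = 661.111 kN·m.
With M_n = 0.85 f'_c a b (d − a/2), solve the quadratic for a:
a = d − √(d² − 2M_n/(0.85 f'_c b)) = 595 − √(595² − 2 × 661.111×10⁶/(0.85 × 28.8 × 455)) = 109.91 mm.
A_s = 0.85 f'_c a b / f_y = 0.85 × 28.8 × 109.91 × 455 / 420 = 2914.8 mm².

A_s ≈ 2910 mm²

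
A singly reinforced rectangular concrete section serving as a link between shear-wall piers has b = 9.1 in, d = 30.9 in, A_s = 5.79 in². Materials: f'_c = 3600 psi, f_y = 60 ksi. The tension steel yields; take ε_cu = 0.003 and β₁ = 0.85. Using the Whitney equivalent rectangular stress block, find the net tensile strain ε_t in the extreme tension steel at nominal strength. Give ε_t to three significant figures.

a = A_s f_y/(0.85 f'_c b) = 12.476 in.
β₁ = 0.85, so c = a/β₁ = 12.476/0.85 = 14.678 in.
From the linear strain diagram with ε_cu = 0.003: ε_t = 0.003 (d − c)/c = 0.003 × (30.9 − 14.678)/14.678 = 0.00332.
ε_t < 0.004 — the section is over-reinforced for flexure under ACI limits.

ε_t ≈ 0.00332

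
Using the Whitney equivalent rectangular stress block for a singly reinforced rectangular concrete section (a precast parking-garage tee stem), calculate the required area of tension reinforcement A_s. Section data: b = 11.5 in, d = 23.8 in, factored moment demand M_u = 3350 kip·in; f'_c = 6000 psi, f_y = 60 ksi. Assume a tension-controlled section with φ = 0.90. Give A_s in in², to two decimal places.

M_n = M_u/φ = 3350/0.90 = 3722.22 kip·in.
From M_n = 0.85 f'_c a b (d − a/2):
a = d − √(d² − 2M_n/(0.85 f'_c b)) = 23.8 − √(23.8² − 2 × 3722.22/(0.85 × 6 × 11.5)) = 2.836 in.
A_s = 0.85 f'_c a b / f_y = 0.85 × 6 × 2.836 × 11.5 / 60 = 2.772 in².

A_s ≈ 2.77 in²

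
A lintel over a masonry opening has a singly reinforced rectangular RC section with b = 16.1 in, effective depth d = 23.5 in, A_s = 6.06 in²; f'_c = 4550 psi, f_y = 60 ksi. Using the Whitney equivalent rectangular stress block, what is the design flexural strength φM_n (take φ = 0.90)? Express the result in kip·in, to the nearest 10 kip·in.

T = A_s f_y = 6.06 × 60 = 363.6 kips.
a = T/(0.85 f'_c b) = 363.6/(0.85 × 4.55 × 16.1) = 5.839 in.
M_n = T(d − a/2) = 363.6 × (23.5 − 2.9195) = 7483.1 kip·in.
φM_n = 0.90 × 7483.1 = 6734.8 kip·in.

φM_n ≈ 6730 kip·in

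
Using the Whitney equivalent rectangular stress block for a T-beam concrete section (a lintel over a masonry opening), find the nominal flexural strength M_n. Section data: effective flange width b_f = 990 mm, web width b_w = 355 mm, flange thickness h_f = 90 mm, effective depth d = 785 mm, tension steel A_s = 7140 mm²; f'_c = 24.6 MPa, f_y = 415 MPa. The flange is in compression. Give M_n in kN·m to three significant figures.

M_n ≈ 2060 kN·m

Tension: T = A_s f_y = 7140 × 415 = 2963100 N.
Try a within the flange: a = T/(0.85 f'_c b_f) = 2963100/(0.85 × 24.6 × 990) = 143.14 mm.
a = 143.14 > h_f = 90 mm: the block extends into the web. Split into flange-overhang and web parts.
C_f = 0.85 f'_c (b_f − b_w) h_f = 0.85 × 24.6 × (990 − 355) × 90 = 1195007 N.
Remaining web compression depth: a_w = (T − C_f)/(0.85 f'_c b_w) = (2963100 − 1195007)/(0.85 × 24.6 × 355) = 238.19 mm.
M_n = C_f(d − h_f/2) + (T − C_f)(d − a_w/2) = 1195007 × (785 − 45) + 1768093 × (785 − 119.095) = 884.31 + 1177.38 = 2061.69 × 10⁶ N·mm.
M_n = 2061.69 kN·m.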